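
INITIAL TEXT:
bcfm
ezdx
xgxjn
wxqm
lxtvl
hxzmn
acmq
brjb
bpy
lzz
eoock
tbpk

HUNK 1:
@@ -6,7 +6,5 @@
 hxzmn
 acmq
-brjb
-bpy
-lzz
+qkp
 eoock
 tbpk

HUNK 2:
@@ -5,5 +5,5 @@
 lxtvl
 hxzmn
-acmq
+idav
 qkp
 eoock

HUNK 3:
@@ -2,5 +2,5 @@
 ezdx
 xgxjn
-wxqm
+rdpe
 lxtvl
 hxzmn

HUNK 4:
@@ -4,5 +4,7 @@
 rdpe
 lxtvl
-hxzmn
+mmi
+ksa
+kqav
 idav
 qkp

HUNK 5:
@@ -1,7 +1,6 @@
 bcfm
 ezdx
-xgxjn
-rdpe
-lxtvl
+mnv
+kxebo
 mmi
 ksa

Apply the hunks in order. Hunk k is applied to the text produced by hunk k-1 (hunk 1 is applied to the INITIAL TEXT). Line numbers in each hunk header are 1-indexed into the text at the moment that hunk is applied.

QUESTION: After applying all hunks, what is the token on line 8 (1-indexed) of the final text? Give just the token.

Answer: idav

Derivation:
Hunk 1: at line 6 remove [brjb,bpy,lzz] add [qkp] -> 10 lines: bcfm ezdx xgxjn wxqm lxtvl hxzmn acmq qkp eoock tbpk
Hunk 2: at line 5 remove [acmq] add [idav] -> 10 lines: bcfm ezdx xgxjn wxqm lxtvl hxzmn idav qkp eoock tbpk
Hunk 3: at line 2 remove [wxqm] add [rdpe] -> 10 lines: bcfm ezdx xgxjn rdpe lxtvl hxzmn idav qkp eoock tbpk
Hunk 4: at line 4 remove [hxzmn] add [mmi,ksa,kqav] -> 12 lines: bcfm ezdx xgxjn rdpe lxtvl mmi ksa kqav idav qkp eoock tbpk
Hunk 5: at line 1 remove [xgxjn,rdpe,lxtvl] add [mnv,kxebo] -> 11 lines: bcfm ezdx mnv kxebo mmi ksa kqav idav qkp eoock tbpk
Final line 8: idav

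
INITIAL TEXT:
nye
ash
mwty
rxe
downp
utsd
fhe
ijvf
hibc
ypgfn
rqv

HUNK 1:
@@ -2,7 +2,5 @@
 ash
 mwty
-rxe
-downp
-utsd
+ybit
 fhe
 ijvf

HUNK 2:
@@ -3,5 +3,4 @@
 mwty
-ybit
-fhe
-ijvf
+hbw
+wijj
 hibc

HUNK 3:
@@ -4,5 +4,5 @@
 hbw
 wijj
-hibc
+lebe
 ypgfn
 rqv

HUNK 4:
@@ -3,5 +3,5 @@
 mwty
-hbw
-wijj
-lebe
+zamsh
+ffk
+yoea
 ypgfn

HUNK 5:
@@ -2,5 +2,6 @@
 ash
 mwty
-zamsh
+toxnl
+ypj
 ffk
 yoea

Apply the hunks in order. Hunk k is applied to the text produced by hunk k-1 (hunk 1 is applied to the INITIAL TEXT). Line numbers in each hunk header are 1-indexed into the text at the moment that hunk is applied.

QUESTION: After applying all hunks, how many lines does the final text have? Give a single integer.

Answer: 9

Derivation:
Hunk 1: at line 2 remove [rxe,downp,utsd] add [ybit] -> 9 lines: nye ash mwty ybit fhe ijvf hibc ypgfn rqv
Hunk 2: at line 3 remove [ybit,fhe,ijvf] add [hbw,wijj] -> 8 lines: nye ash mwty hbw wijj hibc ypgfn rqv
Hunk 3: at line 4 remove [hibc] add [lebe] -> 8 lines: nye ash mwty hbw wijj lebe ypgfn rqv
Hunk 4: at line 3 remove [hbw,wijj,lebe] add [zamsh,ffk,yoea] -> 8 lines: nye ash mwty zamsh ffk yoea ypgfn rqv
Hunk 5: at line 2 remove [zamsh] add [toxnl,ypj] -> 9 lines: nye ash mwty toxnl ypj ffk yoea ypgfn rqv
Final line count: 9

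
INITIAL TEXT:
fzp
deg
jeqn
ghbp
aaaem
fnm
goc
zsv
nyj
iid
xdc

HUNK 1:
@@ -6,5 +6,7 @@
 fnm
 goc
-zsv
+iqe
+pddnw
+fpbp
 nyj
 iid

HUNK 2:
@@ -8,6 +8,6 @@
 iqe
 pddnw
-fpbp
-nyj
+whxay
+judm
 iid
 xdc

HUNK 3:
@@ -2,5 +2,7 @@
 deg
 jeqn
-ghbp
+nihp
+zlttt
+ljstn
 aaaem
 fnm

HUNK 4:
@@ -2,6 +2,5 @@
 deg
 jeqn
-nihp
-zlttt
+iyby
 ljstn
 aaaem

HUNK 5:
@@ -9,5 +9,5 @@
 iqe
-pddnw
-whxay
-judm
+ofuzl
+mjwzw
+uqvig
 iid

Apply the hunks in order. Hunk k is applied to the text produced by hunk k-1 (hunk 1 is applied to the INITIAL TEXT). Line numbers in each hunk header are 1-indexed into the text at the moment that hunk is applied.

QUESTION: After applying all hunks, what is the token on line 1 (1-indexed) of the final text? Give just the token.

Answer: fzp

Derivation:
Hunk 1: at line 6 remove [zsv] add [iqe,pddnw,fpbp] -> 13 lines: fzp deg jeqn ghbp aaaem fnm goc iqe pddnw fpbp nyj iid xdc
Hunk 2: at line 8 remove [fpbp,nyj] add [whxay,judm] -> 13 lines: fzp deg jeqn ghbp aaaem fnm goc iqe pddnw whxay judm iid xdc
Hunk 3: at line 2 remove [ghbp] add [nihp,zlttt,ljstn] -> 15 lines: fzp deg jeqn nihp zlttt ljstn aaaem fnm goc iqe pddnw whxay judm iid xdc
Hunk 4: at line 2 remove [nihp,zlttt] add [iyby] -> 14 lines: fzp deg jeqn iyby ljstn aaaem fnm goc iqe pddnw whxay judm iid xdc
Hunk 5: at line 9 remove [pddnw,whxay,judm] add [ofuzl,mjwzw,uqvig] -> 14 lines: fzp deg jeqn iyby ljstn aaaem fnm goc iqe ofuzl mjwzw uqvig iid xdc
Final line 1: fzp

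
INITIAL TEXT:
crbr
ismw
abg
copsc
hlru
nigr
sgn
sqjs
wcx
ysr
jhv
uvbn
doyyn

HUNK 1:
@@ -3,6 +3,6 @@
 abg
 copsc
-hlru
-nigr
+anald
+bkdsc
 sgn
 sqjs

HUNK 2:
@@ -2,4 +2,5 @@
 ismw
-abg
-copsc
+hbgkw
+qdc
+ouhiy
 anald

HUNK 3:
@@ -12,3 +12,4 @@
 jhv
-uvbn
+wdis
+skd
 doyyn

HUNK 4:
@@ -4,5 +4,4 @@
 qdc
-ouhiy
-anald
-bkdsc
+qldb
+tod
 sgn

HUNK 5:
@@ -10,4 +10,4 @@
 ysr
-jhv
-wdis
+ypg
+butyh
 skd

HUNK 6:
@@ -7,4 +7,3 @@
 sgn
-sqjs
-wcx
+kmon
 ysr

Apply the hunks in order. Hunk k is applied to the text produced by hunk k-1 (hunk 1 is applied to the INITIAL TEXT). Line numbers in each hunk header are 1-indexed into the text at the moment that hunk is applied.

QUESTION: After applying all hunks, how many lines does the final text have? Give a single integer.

Hunk 1: at line 3 remove [hlru,nigr] add [anald,bkdsc] -> 13 lines: crbr ismw abg copsc anald bkdsc sgn sqjs wcx ysr jhv uvbn doyyn
Hunk 2: at line 2 remove [abg,copsc] add [hbgkw,qdc,ouhiy] -> 14 lines: crbr ismw hbgkw qdc ouhiy anald bkdsc sgn sqjs wcx ysr jhv uvbn doyyn
Hunk 3: at line 12 remove [uvbn] add [wdis,skd] -> 15 lines: crbr ismw hbgkw qdc ouhiy anald bkdsc sgn sqjs wcx ysr jhv wdis skd doyyn
Hunk 4: at line 4 remove [ouhiy,anald,bkdsc] add [qldb,tod] -> 14 lines: crbr ismw hbgkw qdc qldb tod sgn sqjs wcx ysr jhv wdis skd doyyn
Hunk 5: at line 10 remove [jhv,wdis] add [ypg,butyh] -> 14 lines: crbr ismw hbgkw qdc qldb tod sgn sqjs wcx ysr ypg butyh skd doyyn
Hunk 6: at line 7 remove [sqjs,wcx] add [kmon] -> 13 lines: crbr ismw hbgkw qdc qldb tod sgn kmon ysr ypg butyh skd doyyn
Final line count: 13

Answer: 13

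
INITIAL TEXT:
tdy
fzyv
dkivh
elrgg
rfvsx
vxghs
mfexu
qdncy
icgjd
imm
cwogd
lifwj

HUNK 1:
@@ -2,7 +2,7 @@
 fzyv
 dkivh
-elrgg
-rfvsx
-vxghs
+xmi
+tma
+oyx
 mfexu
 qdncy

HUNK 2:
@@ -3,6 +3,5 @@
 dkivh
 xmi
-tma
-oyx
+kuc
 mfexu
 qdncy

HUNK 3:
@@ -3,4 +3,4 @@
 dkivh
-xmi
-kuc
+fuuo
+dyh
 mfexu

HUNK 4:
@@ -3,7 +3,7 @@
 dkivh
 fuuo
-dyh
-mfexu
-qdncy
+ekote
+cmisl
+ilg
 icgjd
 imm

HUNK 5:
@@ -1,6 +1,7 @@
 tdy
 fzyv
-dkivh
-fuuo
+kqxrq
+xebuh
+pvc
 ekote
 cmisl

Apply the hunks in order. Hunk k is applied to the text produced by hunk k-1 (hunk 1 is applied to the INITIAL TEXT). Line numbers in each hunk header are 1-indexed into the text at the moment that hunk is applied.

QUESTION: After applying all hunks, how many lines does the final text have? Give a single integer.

Hunk 1: at line 2 remove [elrgg,rfvsx,vxghs] add [xmi,tma,oyx] -> 12 lines: tdy fzyv dkivh xmi tma oyx mfexu qdncy icgjd imm cwogd lifwj
Hunk 2: at line 3 remove [tma,oyx] add [kuc] -> 11 lines: tdy fzyv dkivh xmi kuc mfexu qdncy icgjd imm cwogd lifwj
Hunk 3: at line 3 remove [xmi,kuc] add [fuuo,dyh] -> 11 lines: tdy fzyv dkivh fuuo dyh mfexu qdncy icgjd imm cwogd lifwj
Hunk 4: at line 3 remove [dyh,mfexu,qdncy] add [ekote,cmisl,ilg] -> 11 lines: tdy fzyv dkivh fuuo ekote cmisl ilg icgjd imm cwogd lifwj
Hunk 5: at line 1 remove [dkivh,fuuo] add [kqxrq,xebuh,pvc] -> 12 lines: tdy fzyv kqxrq xebuh pvc ekote cmisl ilg icgjd imm cwogd lifwj
Final line count: 12

Answer: 12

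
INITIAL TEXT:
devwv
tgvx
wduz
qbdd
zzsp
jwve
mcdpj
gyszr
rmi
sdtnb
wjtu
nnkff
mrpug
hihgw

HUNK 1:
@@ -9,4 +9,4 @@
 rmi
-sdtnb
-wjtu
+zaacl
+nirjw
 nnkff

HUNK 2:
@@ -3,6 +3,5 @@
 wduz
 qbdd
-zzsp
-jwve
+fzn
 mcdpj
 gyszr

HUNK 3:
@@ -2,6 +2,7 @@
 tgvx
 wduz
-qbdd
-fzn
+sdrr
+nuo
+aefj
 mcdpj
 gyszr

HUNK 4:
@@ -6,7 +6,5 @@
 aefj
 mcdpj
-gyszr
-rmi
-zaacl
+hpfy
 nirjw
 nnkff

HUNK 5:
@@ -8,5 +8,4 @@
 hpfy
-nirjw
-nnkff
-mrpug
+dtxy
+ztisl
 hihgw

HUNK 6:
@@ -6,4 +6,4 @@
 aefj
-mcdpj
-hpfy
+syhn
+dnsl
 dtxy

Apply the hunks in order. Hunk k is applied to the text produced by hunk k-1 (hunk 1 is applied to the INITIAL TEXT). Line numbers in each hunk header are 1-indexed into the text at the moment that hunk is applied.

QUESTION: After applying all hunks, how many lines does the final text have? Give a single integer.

Hunk 1: at line 9 remove [sdtnb,wjtu] add [zaacl,nirjw] -> 14 lines: devwv tgvx wduz qbdd zzsp jwve mcdpj gyszr rmi zaacl nirjw nnkff mrpug hihgw
Hunk 2: at line 3 remove [zzsp,jwve] add [fzn] -> 13 lines: devwv tgvx wduz qbdd fzn mcdpj gyszr rmi zaacl nirjw nnkff mrpug hihgw
Hunk 3: at line 2 remove [qbdd,fzn] add [sdrr,nuo,aefj] -> 14 lines: devwv tgvx wduz sdrr nuo aefj mcdpj gyszr rmi zaacl nirjw nnkff mrpug hihgw
Hunk 4: at line 6 remove [gyszr,rmi,zaacl] add [hpfy] -> 12 lines: devwv tgvx wduz sdrr nuo aefj mcdpj hpfy nirjw nnkff mrpug hihgw
Hunk 5: at line 8 remove [nirjw,nnkff,mrpug] add [dtxy,ztisl] -> 11 lines: devwv tgvx wduz sdrr nuo aefj mcdpj hpfy dtxy ztisl hihgw
Hunk 6: at line 6 remove [mcdpj,hpfy] add [syhn,dnsl] -> 11 lines: devwv tgvx wduz sdrr nuo aefj syhn dnsl dtxy ztisl hihgw
Final line count: 11

Answer: 11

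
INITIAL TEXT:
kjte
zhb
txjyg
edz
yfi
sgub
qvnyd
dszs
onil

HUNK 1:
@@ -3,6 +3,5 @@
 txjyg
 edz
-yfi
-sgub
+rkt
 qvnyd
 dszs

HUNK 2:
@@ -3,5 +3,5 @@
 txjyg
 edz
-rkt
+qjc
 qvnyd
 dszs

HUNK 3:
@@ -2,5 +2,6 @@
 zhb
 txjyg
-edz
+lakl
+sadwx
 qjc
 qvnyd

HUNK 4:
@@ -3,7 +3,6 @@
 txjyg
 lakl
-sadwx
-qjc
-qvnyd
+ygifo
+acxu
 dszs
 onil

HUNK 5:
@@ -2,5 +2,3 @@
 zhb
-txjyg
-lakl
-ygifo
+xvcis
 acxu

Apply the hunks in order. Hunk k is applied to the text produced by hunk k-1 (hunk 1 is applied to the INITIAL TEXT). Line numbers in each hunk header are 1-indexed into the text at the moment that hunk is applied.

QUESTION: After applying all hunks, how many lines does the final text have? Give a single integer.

Answer: 6

Derivation:
Hunk 1: at line 3 remove [yfi,sgub] add [rkt] -> 8 lines: kjte zhb txjyg edz rkt qvnyd dszs onil
Hunk 2: at line 3 remove [rkt] add [qjc] -> 8 lines: kjte zhb txjyg edz qjc qvnyd dszs onil
Hunk 3: at line 2 remove [edz] add [lakl,sadwx] -> 9 lines: kjte zhb txjyg lakl sadwx qjc qvnyd dszs onil
Hunk 4: at line 3 remove [sadwx,qjc,qvnyd] add [ygifo,acxu] -> 8 lines: kjte zhb txjyg lakl ygifo acxu dszs onil
Hunk 5: at line 2 remove [txjyg,lakl,ygifo] add [xvcis] -> 6 lines: kjte zhb xvcis acxu dszs onil
Final line count: 6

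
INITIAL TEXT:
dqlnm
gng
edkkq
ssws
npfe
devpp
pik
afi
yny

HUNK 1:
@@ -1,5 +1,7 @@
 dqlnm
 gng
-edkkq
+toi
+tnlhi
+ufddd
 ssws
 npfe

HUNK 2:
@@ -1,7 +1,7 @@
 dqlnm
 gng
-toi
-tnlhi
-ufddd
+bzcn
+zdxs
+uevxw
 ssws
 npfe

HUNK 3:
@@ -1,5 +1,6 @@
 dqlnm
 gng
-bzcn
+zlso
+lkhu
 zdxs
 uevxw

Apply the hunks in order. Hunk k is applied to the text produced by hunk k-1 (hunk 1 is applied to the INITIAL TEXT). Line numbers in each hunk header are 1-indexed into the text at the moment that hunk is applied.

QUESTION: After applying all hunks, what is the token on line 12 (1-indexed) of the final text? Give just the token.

Hunk 1: at line 1 remove [edkkq] add [toi,tnlhi,ufddd] -> 11 lines: dqlnm gng toi tnlhi ufddd ssws npfe devpp pik afi yny
Hunk 2: at line 1 remove [toi,tnlhi,ufddd] add [bzcn,zdxs,uevxw] -> 11 lines: dqlnm gng bzcn zdxs uevxw ssws npfe devpp pik afi yny
Hunk 3: at line 1 remove [bzcn] add [zlso,lkhu] -> 12 lines: dqlnm gng zlso lkhu zdxs uevxw ssws npfe devpp pik afi yny
Final line 12: yny

Answer: yny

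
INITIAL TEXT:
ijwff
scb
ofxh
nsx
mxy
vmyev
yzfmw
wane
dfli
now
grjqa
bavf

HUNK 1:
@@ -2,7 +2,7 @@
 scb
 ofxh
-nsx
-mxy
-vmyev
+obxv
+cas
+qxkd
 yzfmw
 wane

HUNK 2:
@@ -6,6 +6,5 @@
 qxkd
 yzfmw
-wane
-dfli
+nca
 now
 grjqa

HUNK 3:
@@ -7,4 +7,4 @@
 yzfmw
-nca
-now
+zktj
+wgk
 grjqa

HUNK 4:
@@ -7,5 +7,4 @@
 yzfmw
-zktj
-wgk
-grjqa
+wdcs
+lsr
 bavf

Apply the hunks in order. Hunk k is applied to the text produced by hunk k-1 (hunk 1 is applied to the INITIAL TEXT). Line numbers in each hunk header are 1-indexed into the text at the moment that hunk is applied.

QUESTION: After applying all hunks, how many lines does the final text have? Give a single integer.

Hunk 1: at line 2 remove [nsx,mxy,vmyev] add [obxv,cas,qxkd] -> 12 lines: ijwff scb ofxh obxv cas qxkd yzfmw wane dfli now grjqa bavf
Hunk 2: at line 6 remove [wane,dfli] add [nca] -> 11 lines: ijwff scb ofxh obxv cas qxkd yzfmw nca now grjqa bavf
Hunk 3: at line 7 remove [nca,now] add [zktj,wgk] -> 11 lines: ijwff scb ofxh obxv cas qxkd yzfmw zktj wgk grjqa bavf
Hunk 4: at line 7 remove [zktj,wgk,grjqa] add [wdcs,lsr] -> 10 lines: ijwff scb ofxh obxv cas qxkd yzfmw wdcs lsr bavf
Final line count: 10

Answer: 10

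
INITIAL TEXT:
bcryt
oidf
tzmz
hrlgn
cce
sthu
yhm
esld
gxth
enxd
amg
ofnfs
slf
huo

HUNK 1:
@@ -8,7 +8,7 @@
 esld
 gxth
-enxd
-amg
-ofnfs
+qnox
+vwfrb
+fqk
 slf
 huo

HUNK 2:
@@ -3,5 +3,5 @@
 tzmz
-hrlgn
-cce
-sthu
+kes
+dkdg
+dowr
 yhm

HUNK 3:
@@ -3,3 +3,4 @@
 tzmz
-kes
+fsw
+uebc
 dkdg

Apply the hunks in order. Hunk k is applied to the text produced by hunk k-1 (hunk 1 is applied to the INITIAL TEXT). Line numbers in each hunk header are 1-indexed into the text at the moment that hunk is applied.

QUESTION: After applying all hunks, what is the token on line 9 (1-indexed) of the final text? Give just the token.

Answer: esld

Derivation:
Hunk 1: at line 8 remove [enxd,amg,ofnfs] add [qnox,vwfrb,fqk] -> 14 lines: bcryt oidf tzmz hrlgn cce sthu yhm esld gxth qnox vwfrb fqk slf huo
Hunk 2: at line 3 remove [hrlgn,cce,sthu] add [kes,dkdg,dowr] -> 14 lines: bcryt oidf tzmz kes dkdg dowr yhm esld gxth qnox vwfrb fqk slf huo
Hunk 3: at line 3 remove [kes] add [fsw,uebc] -> 15 lines: bcryt oidf tzmz fsw uebc dkdg dowr yhm esld gxth qnox vwfrb fqk slf huo
Final line 9: esld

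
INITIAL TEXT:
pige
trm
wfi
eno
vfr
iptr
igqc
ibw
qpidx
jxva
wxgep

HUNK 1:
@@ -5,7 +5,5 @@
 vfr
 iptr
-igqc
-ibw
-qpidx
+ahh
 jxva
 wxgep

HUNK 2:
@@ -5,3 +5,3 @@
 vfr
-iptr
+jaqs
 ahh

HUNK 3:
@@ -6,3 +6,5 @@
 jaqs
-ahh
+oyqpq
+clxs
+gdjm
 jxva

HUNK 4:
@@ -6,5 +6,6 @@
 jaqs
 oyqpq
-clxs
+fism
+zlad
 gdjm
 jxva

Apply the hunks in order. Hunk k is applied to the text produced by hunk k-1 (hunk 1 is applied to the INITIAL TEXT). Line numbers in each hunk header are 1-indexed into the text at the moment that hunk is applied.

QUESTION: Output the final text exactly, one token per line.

Answer: pige
trm
wfi
eno
vfr
jaqs
oyqpq
fism
zlad
gdjm
jxva
wxgep

Derivation:
Hunk 1: at line 5 remove [igqc,ibw,qpidx] add [ahh] -> 9 lines: pige trm wfi eno vfr iptr ahh jxva wxgep
Hunk 2: at line 5 remove [iptr] add [jaqs] -> 9 lines: pige trm wfi eno vfr jaqs ahh jxva wxgep
Hunk 3: at line 6 remove [ahh] add [oyqpq,clxs,gdjm] -> 11 lines: pige trm wfi eno vfr jaqs oyqpq clxs gdjm jxva wxgep
Hunk 4: at line 6 remove [clxs] add [fism,zlad] -> 12 lines: pige trm wfi eno vfr jaqs oyqpq fism zlad gdjm jxva wxgep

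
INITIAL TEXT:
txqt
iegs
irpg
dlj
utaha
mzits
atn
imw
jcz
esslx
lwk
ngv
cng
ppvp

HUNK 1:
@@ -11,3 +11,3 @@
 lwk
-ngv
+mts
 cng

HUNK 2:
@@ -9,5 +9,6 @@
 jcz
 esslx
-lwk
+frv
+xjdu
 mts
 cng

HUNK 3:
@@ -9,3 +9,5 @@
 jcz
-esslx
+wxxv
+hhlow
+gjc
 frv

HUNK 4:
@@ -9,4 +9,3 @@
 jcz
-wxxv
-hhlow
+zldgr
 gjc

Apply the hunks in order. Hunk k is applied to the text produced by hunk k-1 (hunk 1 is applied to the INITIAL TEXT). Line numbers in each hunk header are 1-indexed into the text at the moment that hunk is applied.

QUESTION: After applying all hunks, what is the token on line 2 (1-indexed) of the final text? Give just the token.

Answer: iegs

Derivation:
Hunk 1: at line 11 remove [ngv] add [mts] -> 14 lines: txqt iegs irpg dlj utaha mzits atn imw jcz esslx lwk mts cng ppvp
Hunk 2: at line 9 remove [lwk] add [frv,xjdu] -> 15 lines: txqt iegs irpg dlj utaha mzits atn imw jcz esslx frv xjdu mts cng ppvp
Hunk 3: at line 9 remove [esslx] add [wxxv,hhlow,gjc] -> 17 lines: txqt iegs irpg dlj utaha mzits atn imw jcz wxxv hhlow gjc frv xjdu mts cng ppvp
Hunk 4: at line 9 remove [wxxv,hhlow] add [zldgr] -> 16 lines: txqt iegs irpg dlj utaha mzits atn imw jcz zldgr gjc frv xjdu mts cng ppvp
Final line 2: iegs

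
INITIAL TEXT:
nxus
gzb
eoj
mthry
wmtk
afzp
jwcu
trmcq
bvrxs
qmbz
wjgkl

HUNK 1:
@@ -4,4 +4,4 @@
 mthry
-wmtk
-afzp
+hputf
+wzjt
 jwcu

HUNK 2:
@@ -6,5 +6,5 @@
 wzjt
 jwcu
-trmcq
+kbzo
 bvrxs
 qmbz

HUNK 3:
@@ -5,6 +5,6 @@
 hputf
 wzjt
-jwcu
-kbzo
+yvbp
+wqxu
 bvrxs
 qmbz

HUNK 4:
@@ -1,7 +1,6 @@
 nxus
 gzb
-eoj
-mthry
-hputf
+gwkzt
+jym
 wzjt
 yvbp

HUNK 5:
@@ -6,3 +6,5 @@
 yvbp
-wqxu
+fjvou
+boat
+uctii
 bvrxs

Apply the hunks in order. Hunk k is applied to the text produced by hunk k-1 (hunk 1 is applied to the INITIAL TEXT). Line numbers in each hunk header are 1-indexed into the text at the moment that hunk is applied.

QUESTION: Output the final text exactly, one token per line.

Hunk 1: at line 4 remove [wmtk,afzp] add [hputf,wzjt] -> 11 lines: nxus gzb eoj mthry hputf wzjt jwcu trmcq bvrxs qmbz wjgkl
Hunk 2: at line 6 remove [trmcq] add [kbzo] -> 11 lines: nxus gzb eoj mthry hputf wzjt jwcu kbzo bvrxs qmbz wjgkl
Hunk 3: at line 5 remove [jwcu,kbzo] add [yvbp,wqxu] -> 11 lines: nxus gzb eoj mthry hputf wzjt yvbp wqxu bvrxs qmbz wjgkl
Hunk 4: at line 1 remove [eoj,mthry,hputf] add [gwkzt,jym] -> 10 lines: nxus gzb gwkzt jym wzjt yvbp wqxu bvrxs qmbz wjgkl
Hunk 5: at line 6 remove [wqxu] add [fjvou,boat,uctii] -> 12 lines: nxus gzb gwkzt jym wzjt yvbp fjvou boat uctii bvrxs qmbz wjgkl

Answer: nxus
gzb
gwkzt
jym
wzjt
yvbp
fjvou
boat
uctii
bvrxs
qmbz
wjgkl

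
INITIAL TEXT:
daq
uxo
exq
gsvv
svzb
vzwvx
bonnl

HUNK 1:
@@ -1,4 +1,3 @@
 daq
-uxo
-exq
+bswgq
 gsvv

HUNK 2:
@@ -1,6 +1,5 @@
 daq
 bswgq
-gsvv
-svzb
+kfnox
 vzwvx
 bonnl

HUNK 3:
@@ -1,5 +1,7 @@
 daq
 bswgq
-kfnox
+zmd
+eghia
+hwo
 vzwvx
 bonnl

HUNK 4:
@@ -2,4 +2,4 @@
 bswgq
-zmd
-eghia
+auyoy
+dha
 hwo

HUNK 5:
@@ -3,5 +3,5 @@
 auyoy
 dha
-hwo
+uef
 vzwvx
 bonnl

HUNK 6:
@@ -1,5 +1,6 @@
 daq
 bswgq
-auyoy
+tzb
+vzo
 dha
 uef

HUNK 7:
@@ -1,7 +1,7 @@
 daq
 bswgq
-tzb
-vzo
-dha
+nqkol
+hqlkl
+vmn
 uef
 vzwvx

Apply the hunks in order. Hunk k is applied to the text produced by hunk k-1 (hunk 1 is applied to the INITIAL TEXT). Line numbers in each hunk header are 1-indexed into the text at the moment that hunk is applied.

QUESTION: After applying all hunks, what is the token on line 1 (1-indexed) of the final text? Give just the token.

Hunk 1: at line 1 remove [uxo,exq] add [bswgq] -> 6 lines: daq bswgq gsvv svzb vzwvx bonnl
Hunk 2: at line 1 remove [gsvv,svzb] add [kfnox] -> 5 lines: daq bswgq kfnox vzwvx bonnl
Hunk 3: at line 1 remove [kfnox] add [zmd,eghia,hwo] -> 7 lines: daq bswgq zmd eghia hwo vzwvx bonnl
Hunk 4: at line 2 remove [zmd,eghia] add [auyoy,dha] -> 7 lines: daq bswgq auyoy dha hwo vzwvx bonnl
Hunk 5: at line 3 remove [hwo] add [uef] -> 7 lines: daq bswgq auyoy dha uef vzwvx bonnl
Hunk 6: at line 1 remove [auyoy] add [tzb,vzo] -> 8 lines: daq bswgq tzb vzo dha uef vzwvx bonnl
Hunk 7: at line 1 remove [tzb,vzo,dha] add [nqkol,hqlkl,vmn] -> 8 lines: daq bswgq nqkol hqlkl vmn uef vzwvx bonnl
Final line 1: daq

Answer: daq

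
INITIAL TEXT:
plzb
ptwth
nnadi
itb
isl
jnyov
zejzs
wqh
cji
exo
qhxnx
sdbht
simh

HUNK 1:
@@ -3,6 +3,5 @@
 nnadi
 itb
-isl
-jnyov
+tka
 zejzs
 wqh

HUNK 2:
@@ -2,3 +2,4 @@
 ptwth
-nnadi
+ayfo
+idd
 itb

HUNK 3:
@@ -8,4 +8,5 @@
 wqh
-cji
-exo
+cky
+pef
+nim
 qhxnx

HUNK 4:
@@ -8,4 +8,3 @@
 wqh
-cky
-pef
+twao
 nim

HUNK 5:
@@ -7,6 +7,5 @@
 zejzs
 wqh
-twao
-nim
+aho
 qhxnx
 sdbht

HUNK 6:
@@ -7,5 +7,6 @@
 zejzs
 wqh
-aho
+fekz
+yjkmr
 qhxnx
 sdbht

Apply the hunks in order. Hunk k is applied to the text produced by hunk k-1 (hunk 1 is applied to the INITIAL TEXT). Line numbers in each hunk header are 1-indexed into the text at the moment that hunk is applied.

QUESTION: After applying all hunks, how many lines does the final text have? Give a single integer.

Answer: 13

Derivation:
Hunk 1: at line 3 remove [isl,jnyov] add [tka] -> 12 lines: plzb ptwth nnadi itb tka zejzs wqh cji exo qhxnx sdbht simh
Hunk 2: at line 2 remove [nnadi] add [ayfo,idd] -> 13 lines: plzb ptwth ayfo idd itb tka zejzs wqh cji exo qhxnx sdbht simh
Hunk 3: at line 8 remove [cji,exo] add [cky,pef,nim] -> 14 lines: plzb ptwth ayfo idd itb tka zejzs wqh cky pef nim qhxnx sdbht simh
Hunk 4: at line 8 remove [cky,pef] add [twao] -> 13 lines: plzb ptwth ayfo idd itb tka zejzs wqh twao nim qhxnx sdbht simh
Hunk 5: at line 7 remove [twao,nim] add [aho] -> 12 lines: plzb ptwth ayfo idd itb tka zejzs wqh aho qhxnx sdbht simh
Hunk 6: at line 7 remove [aho] add [fekz,yjkmr] -> 13 lines: plzb ptwth ayfo idd itb tka zejzs wqh fekz yjkmr qhxnx sdbht simh
Final line count: 13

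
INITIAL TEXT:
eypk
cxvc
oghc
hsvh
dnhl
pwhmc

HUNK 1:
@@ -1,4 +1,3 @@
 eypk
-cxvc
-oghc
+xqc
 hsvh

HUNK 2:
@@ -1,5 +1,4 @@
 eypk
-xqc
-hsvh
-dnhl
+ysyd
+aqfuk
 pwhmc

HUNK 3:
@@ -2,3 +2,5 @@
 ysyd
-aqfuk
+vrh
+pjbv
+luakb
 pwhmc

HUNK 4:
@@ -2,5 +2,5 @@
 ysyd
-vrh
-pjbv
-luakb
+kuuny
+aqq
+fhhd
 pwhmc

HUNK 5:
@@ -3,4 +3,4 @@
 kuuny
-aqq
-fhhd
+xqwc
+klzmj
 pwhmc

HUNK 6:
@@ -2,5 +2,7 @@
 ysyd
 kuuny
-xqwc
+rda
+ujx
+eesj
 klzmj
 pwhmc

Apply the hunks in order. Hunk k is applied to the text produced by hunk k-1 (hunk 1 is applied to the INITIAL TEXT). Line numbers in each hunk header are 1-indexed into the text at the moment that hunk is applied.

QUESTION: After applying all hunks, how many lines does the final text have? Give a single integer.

Hunk 1: at line 1 remove [cxvc,oghc] add [xqc] -> 5 lines: eypk xqc hsvh dnhl pwhmc
Hunk 2: at line 1 remove [xqc,hsvh,dnhl] add [ysyd,aqfuk] -> 4 lines: eypk ysyd aqfuk pwhmc
Hunk 3: at line 2 remove [aqfuk] add [vrh,pjbv,luakb] -> 6 lines: eypk ysyd vrh pjbv luakb pwhmc
Hunk 4: at line 2 remove [vrh,pjbv,luakb] add [kuuny,aqq,fhhd] -> 6 lines: eypk ysyd kuuny aqq fhhd pwhmc
Hunk 5: at line 3 remove [aqq,fhhd] add [xqwc,klzmj] -> 6 lines: eypk ysyd kuuny xqwc klzmj pwhmc
Hunk 6: at line 2 remove [xqwc] add [rda,ujx,eesj] -> 8 lines: eypk ysyd kuuny rda ujx eesj klzmj pwhmc
Final line count: 8

Answer: 8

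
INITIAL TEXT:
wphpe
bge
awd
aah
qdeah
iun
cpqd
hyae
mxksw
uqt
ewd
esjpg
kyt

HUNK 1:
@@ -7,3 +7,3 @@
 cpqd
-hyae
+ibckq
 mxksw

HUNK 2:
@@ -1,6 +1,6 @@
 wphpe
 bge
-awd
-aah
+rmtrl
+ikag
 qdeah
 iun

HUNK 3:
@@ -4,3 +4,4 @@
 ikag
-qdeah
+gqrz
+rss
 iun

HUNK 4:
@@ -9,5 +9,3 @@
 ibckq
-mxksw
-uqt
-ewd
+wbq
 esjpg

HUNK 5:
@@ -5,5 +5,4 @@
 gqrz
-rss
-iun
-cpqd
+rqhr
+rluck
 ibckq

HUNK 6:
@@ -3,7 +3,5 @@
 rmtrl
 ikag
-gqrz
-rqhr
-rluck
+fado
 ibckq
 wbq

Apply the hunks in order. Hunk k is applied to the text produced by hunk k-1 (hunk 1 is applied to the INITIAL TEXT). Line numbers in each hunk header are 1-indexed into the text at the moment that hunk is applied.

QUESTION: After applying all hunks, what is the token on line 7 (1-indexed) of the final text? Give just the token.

Hunk 1: at line 7 remove [hyae] add [ibckq] -> 13 lines: wphpe bge awd aah qdeah iun cpqd ibckq mxksw uqt ewd esjpg kyt
Hunk 2: at line 1 remove [awd,aah] add [rmtrl,ikag] -> 13 lines: wphpe bge rmtrl ikag qdeah iun cpqd ibckq mxksw uqt ewd esjpg kyt
Hunk 3: at line 4 remove [qdeah] add [gqrz,rss] -> 14 lines: wphpe bge rmtrl ikag gqrz rss iun cpqd ibckq mxksw uqt ewd esjpg kyt
Hunk 4: at line 9 remove [mxksw,uqt,ewd] add [wbq] -> 12 lines: wphpe bge rmtrl ikag gqrz rss iun cpqd ibckq wbq esjpg kyt
Hunk 5: at line 5 remove [rss,iun,cpqd] add [rqhr,rluck] -> 11 lines: wphpe bge rmtrl ikag gqrz rqhr rluck ibckq wbq esjpg kyt
Hunk 6: at line 3 remove [gqrz,rqhr,rluck] add [fado] -> 9 lines: wphpe bge rmtrl ikag fado ibckq wbq esjpg kyt
Final line 7: wbq

Answer: wbq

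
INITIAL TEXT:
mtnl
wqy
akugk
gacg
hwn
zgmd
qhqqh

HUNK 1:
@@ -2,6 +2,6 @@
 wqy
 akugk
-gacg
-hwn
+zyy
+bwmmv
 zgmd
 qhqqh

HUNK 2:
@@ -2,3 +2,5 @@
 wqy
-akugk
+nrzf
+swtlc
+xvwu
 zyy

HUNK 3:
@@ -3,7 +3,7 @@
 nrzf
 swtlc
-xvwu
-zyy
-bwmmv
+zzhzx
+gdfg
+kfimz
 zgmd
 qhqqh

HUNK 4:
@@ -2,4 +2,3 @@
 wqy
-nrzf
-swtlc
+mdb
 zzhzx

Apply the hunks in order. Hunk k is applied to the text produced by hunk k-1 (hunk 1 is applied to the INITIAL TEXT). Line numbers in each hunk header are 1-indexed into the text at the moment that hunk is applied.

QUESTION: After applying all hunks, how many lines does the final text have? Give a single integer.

Answer: 8

Derivation:
Hunk 1: at line 2 remove [gacg,hwn] add [zyy,bwmmv] -> 7 lines: mtnl wqy akugk zyy bwmmv zgmd qhqqh
Hunk 2: at line 2 remove [akugk] add [nrzf,swtlc,xvwu] -> 9 lines: mtnl wqy nrzf swtlc xvwu zyy bwmmv zgmd qhqqh
Hunk 3: at line 3 remove [xvwu,zyy,bwmmv] add [zzhzx,gdfg,kfimz] -> 9 lines: mtnl wqy nrzf swtlc zzhzx gdfg kfimz zgmd qhqqh
Hunk 4: at line 2 remove [nrzf,swtlc] add [mdb] -> 8 lines: mtnl wqy mdb zzhzx gdfg kfimz zgmd qhqqh
Final line count: 8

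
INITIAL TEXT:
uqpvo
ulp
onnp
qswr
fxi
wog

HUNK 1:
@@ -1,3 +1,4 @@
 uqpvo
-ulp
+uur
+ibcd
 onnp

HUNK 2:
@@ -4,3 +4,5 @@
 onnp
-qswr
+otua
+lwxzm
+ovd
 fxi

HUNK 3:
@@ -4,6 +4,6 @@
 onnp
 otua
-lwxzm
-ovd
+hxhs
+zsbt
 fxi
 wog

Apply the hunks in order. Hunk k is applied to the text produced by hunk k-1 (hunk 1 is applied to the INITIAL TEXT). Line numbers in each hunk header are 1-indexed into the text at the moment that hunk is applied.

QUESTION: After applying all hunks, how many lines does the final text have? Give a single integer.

Answer: 9

Derivation:
Hunk 1: at line 1 remove [ulp] add [uur,ibcd] -> 7 lines: uqpvo uur ibcd onnp qswr fxi wog
Hunk 2: at line 4 remove [qswr] add [otua,lwxzm,ovd] -> 9 lines: uqpvo uur ibcd onnp otua lwxzm ovd fxi wog
Hunk 3: at line 4 remove [lwxzm,ovd] add [hxhs,zsbt] -> 9 lines: uqpvo uur ibcd onnp otua hxhs zsbt fxi wog
Final line count: 9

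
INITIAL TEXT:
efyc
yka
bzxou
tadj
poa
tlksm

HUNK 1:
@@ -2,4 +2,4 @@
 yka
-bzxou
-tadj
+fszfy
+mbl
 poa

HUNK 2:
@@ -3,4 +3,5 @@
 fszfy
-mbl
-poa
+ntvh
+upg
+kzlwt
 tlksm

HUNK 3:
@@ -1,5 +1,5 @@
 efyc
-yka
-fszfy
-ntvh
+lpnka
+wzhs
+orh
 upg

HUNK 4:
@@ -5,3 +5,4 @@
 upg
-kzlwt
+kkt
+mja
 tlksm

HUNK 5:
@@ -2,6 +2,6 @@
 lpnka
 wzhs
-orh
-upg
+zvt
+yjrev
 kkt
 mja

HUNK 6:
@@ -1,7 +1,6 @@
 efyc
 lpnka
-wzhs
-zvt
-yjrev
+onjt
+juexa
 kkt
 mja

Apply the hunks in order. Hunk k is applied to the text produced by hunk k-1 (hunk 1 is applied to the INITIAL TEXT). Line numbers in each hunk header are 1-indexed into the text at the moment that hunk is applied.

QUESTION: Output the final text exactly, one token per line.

Hunk 1: at line 2 remove [bzxou,tadj] add [fszfy,mbl] -> 6 lines: efyc yka fszfy mbl poa tlksm
Hunk 2: at line 3 remove [mbl,poa] add [ntvh,upg,kzlwt] -> 7 lines: efyc yka fszfy ntvh upg kzlwt tlksm
Hunk 3: at line 1 remove [yka,fszfy,ntvh] add [lpnka,wzhs,orh] -> 7 lines: efyc lpnka wzhs orh upg kzlwt tlksm
Hunk 4: at line 5 remove [kzlwt] add [kkt,mja] -> 8 lines: efyc lpnka wzhs orh upg kkt mja tlksm
Hunk 5: at line 2 remove [orh,upg] add [zvt,yjrev] -> 8 lines: efyc lpnka wzhs zvt yjrev kkt mja tlksm
Hunk 6: at line 1 remove [wzhs,zvt,yjrev] add [onjt,juexa] -> 7 lines: efyc lpnka onjt juexa kkt mja tlksm

Answer: efyc
lpnka
onjt
juexa
kkt
mja
tlksm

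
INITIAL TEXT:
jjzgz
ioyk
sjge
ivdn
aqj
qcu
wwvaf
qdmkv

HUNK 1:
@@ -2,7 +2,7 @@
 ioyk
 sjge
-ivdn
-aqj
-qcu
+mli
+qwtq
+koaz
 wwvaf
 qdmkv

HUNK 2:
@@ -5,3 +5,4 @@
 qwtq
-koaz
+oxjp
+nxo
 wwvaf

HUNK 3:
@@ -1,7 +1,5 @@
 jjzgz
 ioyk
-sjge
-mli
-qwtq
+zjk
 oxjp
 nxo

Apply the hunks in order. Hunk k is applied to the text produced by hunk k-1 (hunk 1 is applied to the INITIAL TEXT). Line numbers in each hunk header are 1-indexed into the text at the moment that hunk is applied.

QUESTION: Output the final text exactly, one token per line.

Hunk 1: at line 2 remove [ivdn,aqj,qcu] add [mli,qwtq,koaz] -> 8 lines: jjzgz ioyk sjge mli qwtq koaz wwvaf qdmkv
Hunk 2: at line 5 remove [koaz] add [oxjp,nxo] -> 9 lines: jjzgz ioyk sjge mli qwtq oxjp nxo wwvaf qdmkv
Hunk 3: at line 1 remove [sjge,mli,qwtq] add [zjk] -> 7 lines: jjzgz ioyk zjk oxjp nxo wwvaf qdmkv

Answer: jjzgz
ioyk
zjk
oxjp
nxo
wwvaf
qdmkv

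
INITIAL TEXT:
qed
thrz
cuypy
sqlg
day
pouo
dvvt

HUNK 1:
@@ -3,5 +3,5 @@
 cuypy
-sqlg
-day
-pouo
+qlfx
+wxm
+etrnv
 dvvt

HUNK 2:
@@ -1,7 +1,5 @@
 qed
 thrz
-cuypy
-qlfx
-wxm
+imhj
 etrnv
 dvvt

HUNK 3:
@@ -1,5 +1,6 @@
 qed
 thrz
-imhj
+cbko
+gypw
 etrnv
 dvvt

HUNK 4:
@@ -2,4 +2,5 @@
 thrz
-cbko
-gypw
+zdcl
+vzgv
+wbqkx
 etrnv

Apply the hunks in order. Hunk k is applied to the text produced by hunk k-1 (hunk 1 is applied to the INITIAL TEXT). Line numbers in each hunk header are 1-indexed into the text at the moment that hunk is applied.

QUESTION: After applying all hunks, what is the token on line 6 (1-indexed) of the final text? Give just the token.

Hunk 1: at line 3 remove [sqlg,day,pouo] add [qlfx,wxm,etrnv] -> 7 lines: qed thrz cuypy qlfx wxm etrnv dvvt
Hunk 2: at line 1 remove [cuypy,qlfx,wxm] add [imhj] -> 5 lines: qed thrz imhj etrnv dvvt
Hunk 3: at line 1 remove [imhj] add [cbko,gypw] -> 6 lines: qed thrz cbko gypw etrnv dvvt
Hunk 4: at line 2 remove [cbko,gypw] add [zdcl,vzgv,wbqkx] -> 7 lines: qed thrz zdcl vzgv wbqkx etrnv dvvt
Final line 6: etrnv

Answer: etrnv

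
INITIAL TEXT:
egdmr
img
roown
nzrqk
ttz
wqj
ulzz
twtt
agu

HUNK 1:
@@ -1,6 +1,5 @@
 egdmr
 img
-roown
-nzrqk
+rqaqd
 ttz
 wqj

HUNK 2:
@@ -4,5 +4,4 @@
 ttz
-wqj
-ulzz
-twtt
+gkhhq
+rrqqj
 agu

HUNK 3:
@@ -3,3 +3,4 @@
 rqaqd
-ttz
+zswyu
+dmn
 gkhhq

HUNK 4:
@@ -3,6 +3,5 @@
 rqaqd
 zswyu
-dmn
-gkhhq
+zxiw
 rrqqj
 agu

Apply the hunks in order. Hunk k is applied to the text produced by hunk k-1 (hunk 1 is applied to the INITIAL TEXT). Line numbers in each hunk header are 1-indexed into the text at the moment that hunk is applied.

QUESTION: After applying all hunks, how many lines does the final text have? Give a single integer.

Answer: 7

Derivation:
Hunk 1: at line 1 remove [roown,nzrqk] add [rqaqd] -> 8 lines: egdmr img rqaqd ttz wqj ulzz twtt agu
Hunk 2: at line 4 remove [wqj,ulzz,twtt] add [gkhhq,rrqqj] -> 7 lines: egdmr img rqaqd ttz gkhhq rrqqj agu
Hunk 3: at line 3 remove [ttz] add [zswyu,dmn] -> 8 lines: egdmr img rqaqd zswyu dmn gkhhq rrqqj agu
Hunk 4: at line 3 remove [dmn,gkhhq] add [zxiw] -> 7 lines: egdmr img rqaqd zswyu zxiw rrqqj agu
Final line count: 7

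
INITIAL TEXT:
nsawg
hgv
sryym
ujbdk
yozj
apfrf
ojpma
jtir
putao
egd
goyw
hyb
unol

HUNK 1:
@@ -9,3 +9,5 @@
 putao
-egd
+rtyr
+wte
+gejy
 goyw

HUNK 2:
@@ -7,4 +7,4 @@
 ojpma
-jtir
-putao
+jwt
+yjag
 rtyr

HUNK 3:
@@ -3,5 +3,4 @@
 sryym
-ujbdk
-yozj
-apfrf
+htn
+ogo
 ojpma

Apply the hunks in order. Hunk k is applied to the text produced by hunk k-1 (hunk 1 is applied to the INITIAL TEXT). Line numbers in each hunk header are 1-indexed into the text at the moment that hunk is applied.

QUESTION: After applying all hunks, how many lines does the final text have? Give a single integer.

Answer: 14

Derivation:
Hunk 1: at line 9 remove [egd] add [rtyr,wte,gejy] -> 15 lines: nsawg hgv sryym ujbdk yozj apfrf ojpma jtir putao rtyr wte gejy goyw hyb unol
Hunk 2: at line 7 remove [jtir,putao] add [jwt,yjag] -> 15 lines: nsawg hgv sryym ujbdk yozj apfrf ojpma jwt yjag rtyr wte gejy goyw hyb unol
Hunk 3: at line 3 remove [ujbdk,yozj,apfrf] add [htn,ogo] -> 14 lines: nsawg hgv sryym htn ogo ojpma jwt yjag rtyr wte gejy goyw hyb unol
Final line count: 14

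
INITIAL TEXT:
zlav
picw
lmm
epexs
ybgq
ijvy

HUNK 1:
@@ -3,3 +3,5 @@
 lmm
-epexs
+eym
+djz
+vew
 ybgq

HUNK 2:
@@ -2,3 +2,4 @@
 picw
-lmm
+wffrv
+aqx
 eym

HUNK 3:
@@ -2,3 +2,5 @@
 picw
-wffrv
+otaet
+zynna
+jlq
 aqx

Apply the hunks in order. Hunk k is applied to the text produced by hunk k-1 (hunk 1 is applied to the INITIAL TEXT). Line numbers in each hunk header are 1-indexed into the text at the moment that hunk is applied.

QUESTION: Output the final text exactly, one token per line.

Hunk 1: at line 3 remove [epexs] add [eym,djz,vew] -> 8 lines: zlav picw lmm eym djz vew ybgq ijvy
Hunk 2: at line 2 remove [lmm] add [wffrv,aqx] -> 9 lines: zlav picw wffrv aqx eym djz vew ybgq ijvy
Hunk 3: at line 2 remove [wffrv] add [otaet,zynna,jlq] -> 11 lines: zlav picw otaet zynna jlq aqx eym djz vew ybgq ijvy

Answer: zlav
picw
otaet
zynna
jlq
aqx
eym
djz
vew
ybgq
ijvy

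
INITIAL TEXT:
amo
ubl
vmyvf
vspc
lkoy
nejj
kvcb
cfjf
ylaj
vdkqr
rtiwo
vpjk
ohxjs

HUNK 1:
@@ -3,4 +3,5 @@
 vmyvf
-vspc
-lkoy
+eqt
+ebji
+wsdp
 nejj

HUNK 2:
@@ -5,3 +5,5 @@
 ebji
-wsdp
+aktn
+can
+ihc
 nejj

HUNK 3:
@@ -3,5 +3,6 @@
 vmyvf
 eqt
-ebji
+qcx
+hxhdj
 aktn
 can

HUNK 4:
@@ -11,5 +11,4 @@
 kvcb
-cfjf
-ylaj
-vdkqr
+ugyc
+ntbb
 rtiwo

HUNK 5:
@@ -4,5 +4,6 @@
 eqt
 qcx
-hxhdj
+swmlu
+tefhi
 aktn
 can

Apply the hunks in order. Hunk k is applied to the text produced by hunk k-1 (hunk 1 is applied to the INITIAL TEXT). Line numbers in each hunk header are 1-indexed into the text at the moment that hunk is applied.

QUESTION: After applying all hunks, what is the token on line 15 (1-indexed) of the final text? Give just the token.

Answer: rtiwo

Derivation:
Hunk 1: at line 3 remove [vspc,lkoy] add [eqt,ebji,wsdp] -> 14 lines: amo ubl vmyvf eqt ebji wsdp nejj kvcb cfjf ylaj vdkqr rtiwo vpjk ohxjs
Hunk 2: at line 5 remove [wsdp] add [aktn,can,ihc] -> 16 lines: amo ubl vmyvf eqt ebji aktn can ihc nejj kvcb cfjf ylaj vdkqr rtiwo vpjk ohxjs
Hunk 3: at line 3 remove [ebji] add [qcx,hxhdj] -> 17 lines: amo ubl vmyvf eqt qcx hxhdj aktn can ihc nejj kvcb cfjf ylaj vdkqr rtiwo vpjk ohxjs
Hunk 4: at line 11 remove [cfjf,ylaj,vdkqr] add [ugyc,ntbb] -> 16 lines: amo ubl vmyvf eqt qcx hxhdj aktn can ihc nejj kvcb ugyc ntbb rtiwo vpjk ohxjs
Hunk 5: at line 4 remove [hxhdj] add [swmlu,tefhi] -> 17 lines: amo ubl vmyvf eqt qcx swmlu tefhi aktn can ihc nejj kvcb ugyc ntbb rtiwo vpjk ohxjs
Final line 15: rtiwo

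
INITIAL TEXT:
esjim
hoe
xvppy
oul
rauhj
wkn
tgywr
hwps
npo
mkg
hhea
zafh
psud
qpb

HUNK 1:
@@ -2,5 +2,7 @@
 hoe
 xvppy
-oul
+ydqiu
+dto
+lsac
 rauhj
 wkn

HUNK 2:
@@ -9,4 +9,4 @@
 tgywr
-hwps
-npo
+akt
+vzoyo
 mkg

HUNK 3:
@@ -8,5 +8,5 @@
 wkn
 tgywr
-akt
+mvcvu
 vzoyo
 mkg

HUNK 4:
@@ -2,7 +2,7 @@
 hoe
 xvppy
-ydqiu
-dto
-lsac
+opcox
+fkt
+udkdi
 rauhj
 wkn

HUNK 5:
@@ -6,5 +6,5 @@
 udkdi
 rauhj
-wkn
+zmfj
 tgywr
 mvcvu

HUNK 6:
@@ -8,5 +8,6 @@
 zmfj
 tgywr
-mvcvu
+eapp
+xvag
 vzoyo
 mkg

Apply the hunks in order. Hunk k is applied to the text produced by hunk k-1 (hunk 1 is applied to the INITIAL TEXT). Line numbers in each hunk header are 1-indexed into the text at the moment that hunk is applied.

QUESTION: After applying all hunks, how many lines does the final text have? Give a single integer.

Answer: 17

Derivation:
Hunk 1: at line 2 remove [oul] add [ydqiu,dto,lsac] -> 16 lines: esjim hoe xvppy ydqiu dto lsac rauhj wkn tgywr hwps npo mkg hhea zafh psud qpb
Hunk 2: at line 9 remove [hwps,npo] add [akt,vzoyo] -> 16 lines: esjim hoe xvppy ydqiu dto lsac rauhj wkn tgywr akt vzoyo mkg hhea zafh psud qpb
Hunk 3: at line 8 remove [akt] add [mvcvu] -> 16 lines: esjim hoe xvppy ydqiu dto lsac rauhj wkn tgywr mvcvu vzoyo mkg hhea zafh psud qpb
Hunk 4: at line 2 remove [ydqiu,dto,lsac] add [opcox,fkt,udkdi] -> 16 lines: esjim hoe xvppy opcox fkt udkdi rauhj wkn tgywr mvcvu vzoyo mkg hhea zafh psud qpb
Hunk 5: at line 6 remove [wkn] add [zmfj] -> 16 lines: esjim hoe xvppy opcox fkt udkdi rauhj zmfj tgywr mvcvu vzoyo mkg hhea zafh psud qpb
Hunk 6: at line 8 remove [mvcvu] add [eapp,xvag] -> 17 lines: esjim hoe xvppy opcox fkt udkdi rauhj zmfj tgywr eapp xvag vzoyo mkg hhea zafh psud qpb
Final line count: 17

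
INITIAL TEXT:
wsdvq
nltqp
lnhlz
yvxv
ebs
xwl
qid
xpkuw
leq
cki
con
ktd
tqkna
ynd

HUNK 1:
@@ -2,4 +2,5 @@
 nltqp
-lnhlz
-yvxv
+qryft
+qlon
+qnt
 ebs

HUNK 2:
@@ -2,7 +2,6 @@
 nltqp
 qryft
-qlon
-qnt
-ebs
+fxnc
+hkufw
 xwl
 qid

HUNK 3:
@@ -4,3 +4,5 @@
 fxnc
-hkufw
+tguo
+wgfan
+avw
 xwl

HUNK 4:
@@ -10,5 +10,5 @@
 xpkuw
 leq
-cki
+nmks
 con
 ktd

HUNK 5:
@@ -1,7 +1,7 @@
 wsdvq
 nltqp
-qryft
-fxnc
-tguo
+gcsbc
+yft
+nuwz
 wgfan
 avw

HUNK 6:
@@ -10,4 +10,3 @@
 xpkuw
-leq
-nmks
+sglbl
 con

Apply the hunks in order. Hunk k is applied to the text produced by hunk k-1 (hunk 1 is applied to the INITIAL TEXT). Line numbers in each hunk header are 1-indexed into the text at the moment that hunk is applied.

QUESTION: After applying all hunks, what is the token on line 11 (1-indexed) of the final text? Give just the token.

Hunk 1: at line 2 remove [lnhlz,yvxv] add [qryft,qlon,qnt] -> 15 lines: wsdvq nltqp qryft qlon qnt ebs xwl qid xpkuw leq cki con ktd tqkna ynd
Hunk 2: at line 2 remove [qlon,qnt,ebs] add [fxnc,hkufw] -> 14 lines: wsdvq nltqp qryft fxnc hkufw xwl qid xpkuw leq cki con ktd tqkna ynd
Hunk 3: at line 4 remove [hkufw] add [tguo,wgfan,avw] -> 16 lines: wsdvq nltqp qryft fxnc tguo wgfan avw xwl qid xpkuw leq cki con ktd tqkna ynd
Hunk 4: at line 10 remove [cki] add [nmks] -> 16 lines: wsdvq nltqp qryft fxnc tguo wgfan avw xwl qid xpkuw leq nmks con ktd tqkna ynd
Hunk 5: at line 1 remove [qryft,fxnc,tguo] add [gcsbc,yft,nuwz] -> 16 lines: wsdvq nltqp gcsbc yft nuwz wgfan avw xwl qid xpkuw leq nmks con ktd tqkna ynd
Hunk 6: at line 10 remove [leq,nmks] add [sglbl] -> 15 lines: wsdvq nltqp gcsbc yft nuwz wgfan avw xwl qid xpkuw sglbl con ktd tqkna ynd
Final line 11: sglbl

Answer: sglbl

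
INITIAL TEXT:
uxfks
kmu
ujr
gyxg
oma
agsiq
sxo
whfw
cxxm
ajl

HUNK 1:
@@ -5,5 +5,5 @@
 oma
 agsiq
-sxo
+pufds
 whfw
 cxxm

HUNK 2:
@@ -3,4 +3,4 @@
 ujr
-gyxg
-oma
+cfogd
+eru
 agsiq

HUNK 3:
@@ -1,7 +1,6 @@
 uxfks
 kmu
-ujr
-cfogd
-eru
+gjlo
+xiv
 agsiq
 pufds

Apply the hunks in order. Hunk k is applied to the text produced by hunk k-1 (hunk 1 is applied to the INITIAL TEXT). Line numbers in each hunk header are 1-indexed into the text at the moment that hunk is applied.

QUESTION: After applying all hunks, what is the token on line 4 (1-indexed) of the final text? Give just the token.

Hunk 1: at line 5 remove [sxo] add [pufds] -> 10 lines: uxfks kmu ujr gyxg oma agsiq pufds whfw cxxm ajl
Hunk 2: at line 3 remove [gyxg,oma] add [cfogd,eru] -> 10 lines: uxfks kmu ujr cfogd eru agsiq pufds whfw cxxm ajl
Hunk 3: at line 1 remove [ujr,cfogd,eru] add [gjlo,xiv] -> 9 lines: uxfks kmu gjlo xiv agsiq pufds whfw cxxm ajl
Final line 4: xiv

Answer: xiv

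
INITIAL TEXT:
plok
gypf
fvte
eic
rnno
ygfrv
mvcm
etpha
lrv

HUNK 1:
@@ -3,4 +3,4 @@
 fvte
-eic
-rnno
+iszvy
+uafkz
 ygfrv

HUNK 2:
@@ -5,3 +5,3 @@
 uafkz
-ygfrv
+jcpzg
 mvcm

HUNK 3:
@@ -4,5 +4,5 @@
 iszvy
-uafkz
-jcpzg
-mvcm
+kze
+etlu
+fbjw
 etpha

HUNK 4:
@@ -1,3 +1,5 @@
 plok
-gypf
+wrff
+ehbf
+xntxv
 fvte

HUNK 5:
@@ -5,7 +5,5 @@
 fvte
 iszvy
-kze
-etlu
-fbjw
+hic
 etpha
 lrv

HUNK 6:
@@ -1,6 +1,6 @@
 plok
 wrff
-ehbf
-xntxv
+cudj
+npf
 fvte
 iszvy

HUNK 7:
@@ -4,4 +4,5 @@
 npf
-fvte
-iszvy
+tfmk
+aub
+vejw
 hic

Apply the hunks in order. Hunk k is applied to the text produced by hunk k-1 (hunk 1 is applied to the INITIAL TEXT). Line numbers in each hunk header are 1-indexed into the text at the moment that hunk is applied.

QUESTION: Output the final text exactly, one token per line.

Answer: plok
wrff
cudj
npf
tfmk
aub
vejw
hic
etpha
lrv

Derivation:
Hunk 1: at line 3 remove [eic,rnno] add [iszvy,uafkz] -> 9 lines: plok gypf fvte iszvy uafkz ygfrv mvcm etpha lrv
Hunk 2: at line 5 remove [ygfrv] add [jcpzg] -> 9 lines: plok gypf fvte iszvy uafkz jcpzg mvcm etpha lrv
Hunk 3: at line 4 remove [uafkz,jcpzg,mvcm] add [kze,etlu,fbjw] -> 9 lines: plok gypf fvte iszvy kze etlu fbjw etpha lrv
Hunk 4: at line 1 remove [gypf] add [wrff,ehbf,xntxv] -> 11 lines: plok wrff ehbf xntxv fvte iszvy kze etlu fbjw etpha lrv
Hunk 5: at line 5 remove [kze,etlu,fbjw] add [hic] -> 9 lines: plok wrff ehbf xntxv fvte iszvy hic etpha lrv
Hunk 6: at line 1 remove [ehbf,xntxv] add [cudj,npf] -> 9 lines: plok wrff cudj npf fvte iszvy hic etpha lrv
Hunk 7: at line 4 remove [fvte,iszvy] add [tfmk,aub,vejw] -> 10 lines: plok wrff cudj npf tfmk aub vejw hic etpha lrv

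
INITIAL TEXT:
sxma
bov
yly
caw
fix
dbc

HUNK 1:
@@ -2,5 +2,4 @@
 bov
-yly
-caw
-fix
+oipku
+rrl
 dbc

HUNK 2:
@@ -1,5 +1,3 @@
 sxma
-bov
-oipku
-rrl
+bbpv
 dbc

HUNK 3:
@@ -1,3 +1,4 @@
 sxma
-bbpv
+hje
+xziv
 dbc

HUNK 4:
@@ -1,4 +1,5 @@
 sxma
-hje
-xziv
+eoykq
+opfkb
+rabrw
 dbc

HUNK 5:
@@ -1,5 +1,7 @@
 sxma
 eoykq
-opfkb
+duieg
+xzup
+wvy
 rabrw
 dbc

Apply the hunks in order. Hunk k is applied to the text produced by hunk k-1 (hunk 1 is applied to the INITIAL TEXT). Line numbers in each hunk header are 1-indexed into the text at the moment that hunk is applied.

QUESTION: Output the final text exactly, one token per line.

Answer: sxma
eoykq
duieg
xzup
wvy
rabrw
dbc

Derivation:
Hunk 1: at line 2 remove [yly,caw,fix] add [oipku,rrl] -> 5 lines: sxma bov oipku rrl dbc
Hunk 2: at line 1 remove [bov,oipku,rrl] add [bbpv] -> 3 lines: sxma bbpv dbc
Hunk 3: at line 1 remove [bbpv] add [hje,xziv] -> 4 lines: sxma hje xziv dbc
Hunk 4: at line 1 remove [hje,xziv] add [eoykq,opfkb,rabrw] -> 5 lines: sxma eoykq opfkb rabrw dbc
Hunk 5: at line 1 remove [opfkb] add [duieg,xzup,wvy] -> 7 lines: sxma eoykq duieg xzup wvy rabrw dbc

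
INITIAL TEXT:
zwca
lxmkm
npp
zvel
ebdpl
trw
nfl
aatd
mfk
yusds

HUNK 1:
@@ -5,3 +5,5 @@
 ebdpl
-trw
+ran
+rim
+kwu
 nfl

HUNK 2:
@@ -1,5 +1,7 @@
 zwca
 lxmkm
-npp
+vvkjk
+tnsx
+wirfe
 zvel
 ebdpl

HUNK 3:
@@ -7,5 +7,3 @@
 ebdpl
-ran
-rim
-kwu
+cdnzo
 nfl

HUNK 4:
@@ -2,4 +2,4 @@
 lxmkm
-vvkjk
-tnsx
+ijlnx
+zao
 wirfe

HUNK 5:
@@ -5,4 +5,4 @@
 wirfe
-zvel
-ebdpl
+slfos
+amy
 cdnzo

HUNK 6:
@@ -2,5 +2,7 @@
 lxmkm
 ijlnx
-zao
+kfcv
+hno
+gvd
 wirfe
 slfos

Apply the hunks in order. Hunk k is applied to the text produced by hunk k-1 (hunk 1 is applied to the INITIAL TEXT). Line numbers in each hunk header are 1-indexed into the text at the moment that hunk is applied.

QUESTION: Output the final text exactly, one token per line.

Answer: zwca
lxmkm
ijlnx
kfcv
hno
gvd
wirfe
slfos
amy
cdnzo
nfl
aatd
mfk
yusds

Derivation:
Hunk 1: at line 5 remove [trw] add [ran,rim,kwu] -> 12 lines: zwca lxmkm npp zvel ebdpl ran rim kwu nfl aatd mfk yusds
Hunk 2: at line 1 remove [npp] add [vvkjk,tnsx,wirfe] -> 14 lines: zwca lxmkm vvkjk tnsx wirfe zvel ebdpl ran rim kwu nfl aatd mfk yusds
Hunk 3: at line 7 remove [ran,rim,kwu] add [cdnzo] -> 12 lines: zwca lxmkm vvkjk tnsx wirfe zvel ebdpl cdnzo nfl aatd mfk yusds
Hunk 4: at line 2 remove [vvkjk,tnsx] add [ijlnx,zao] -> 12 lines: zwca lxmkm ijlnx zao wirfe zvel ebdpl cdnzo nfl aatd mfk yusds
Hunk 5: at line 5 remove [zvel,ebdpl] add [slfos,amy] -> 12 lines: zwca lxmkm ijlnx zao wirfe slfos amy cdnzo nfl aatd mfk yusds
Hunk 6: at line 2 remove [zao] add [kfcv,hno,gvd] -> 14 lines: zwca lxmkm ijlnx kfcv hno gvd wirfe slfos amy cdnzo nfl aatd mfk yusds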